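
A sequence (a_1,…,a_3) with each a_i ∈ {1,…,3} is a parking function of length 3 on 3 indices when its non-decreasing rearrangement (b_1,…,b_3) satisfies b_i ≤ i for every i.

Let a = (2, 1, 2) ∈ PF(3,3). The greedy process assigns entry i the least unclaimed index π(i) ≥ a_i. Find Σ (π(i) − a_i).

1

Σπ(i) = 1+…+3 = 6; Σa = 2+1+2 = 5; disp = 6−5 = 1.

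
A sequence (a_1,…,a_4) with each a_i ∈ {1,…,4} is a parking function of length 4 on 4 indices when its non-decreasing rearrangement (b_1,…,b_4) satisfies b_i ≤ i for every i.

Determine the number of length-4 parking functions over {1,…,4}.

|PF| = (4+1−4)·(4+1)^{4−1} = 1×125 = 125 (Konheim–Weiss)
E.g. (2,1,1,4) → sorted (1,1,2,4): b_i ≤ i ∀i, a PF.

125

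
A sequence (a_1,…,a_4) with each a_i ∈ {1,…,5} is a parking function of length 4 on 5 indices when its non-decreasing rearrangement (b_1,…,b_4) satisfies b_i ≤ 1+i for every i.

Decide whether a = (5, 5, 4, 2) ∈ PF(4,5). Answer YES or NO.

Rearranged: b = (2, 4, 5, 5).
  b_1=2 ≤ 2
  b_2=4 > 3
  fails at i=2 ⇒ NO

NO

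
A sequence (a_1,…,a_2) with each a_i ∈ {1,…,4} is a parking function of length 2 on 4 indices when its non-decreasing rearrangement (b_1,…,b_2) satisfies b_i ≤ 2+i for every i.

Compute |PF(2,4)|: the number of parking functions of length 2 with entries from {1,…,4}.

Count = (4+1−2)·(4+1)^{2−1} = 3 · 5 = 15 (Pollak)
E.g. (2,4) → sorted (2,4): b_i ≤ 2+i ∀i, a PF.

15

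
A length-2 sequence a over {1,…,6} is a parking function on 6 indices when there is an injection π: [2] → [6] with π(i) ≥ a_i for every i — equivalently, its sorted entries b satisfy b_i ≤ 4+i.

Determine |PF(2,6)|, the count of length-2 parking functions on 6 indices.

35

#PF = (6−2+1)·(6+1)^(2−1) = 5×7 = 35 [KW]
Example (3,4) → sorted (3,4): b_i ≤ 4+i ∀i, a PF.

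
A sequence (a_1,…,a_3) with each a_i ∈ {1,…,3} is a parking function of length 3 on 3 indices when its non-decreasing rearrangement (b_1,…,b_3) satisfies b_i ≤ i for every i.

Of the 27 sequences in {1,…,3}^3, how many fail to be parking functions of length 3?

11

|PF(3,3)| = (3−3+1)·(3+1)^(3−1) = 1×16 = 16 [KW]
Check (1,3,3) → sorted (1,3,3): b_2=3>2, not a PF.
Total 27; non-PF = 27−16 = 11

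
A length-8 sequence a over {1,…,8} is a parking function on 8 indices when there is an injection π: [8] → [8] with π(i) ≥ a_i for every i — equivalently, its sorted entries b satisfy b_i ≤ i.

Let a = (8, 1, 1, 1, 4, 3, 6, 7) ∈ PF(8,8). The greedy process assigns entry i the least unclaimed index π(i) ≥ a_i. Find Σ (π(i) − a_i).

5

Σπ = 8·9/2 = 36 (π permutes [8]); Σa = 8+1+1+1+4+3+6+7 = 31; disp = 36−31 = 5.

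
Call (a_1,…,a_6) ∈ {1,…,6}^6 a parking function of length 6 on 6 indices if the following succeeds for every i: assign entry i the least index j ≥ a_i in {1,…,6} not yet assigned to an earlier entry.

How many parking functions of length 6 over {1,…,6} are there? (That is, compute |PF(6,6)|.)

16807

Count = 1·7^5 = 1·16807 = 16807 (Pollak)
Check (5,4,1,1,5,1) → sorted (1,1,1,4,5,5): b_i ≤ i ∀i, a PF.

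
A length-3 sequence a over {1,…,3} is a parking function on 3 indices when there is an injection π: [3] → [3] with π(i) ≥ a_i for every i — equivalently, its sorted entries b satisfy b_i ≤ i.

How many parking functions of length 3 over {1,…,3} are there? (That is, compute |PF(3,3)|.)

#PF = (3+1−3)·(3+1)^{3−1} = 1×16 = 16 [KW]
Check (3,1,1) → sorted (1,1,3): b_i ≤ i ∀i, a PF.

16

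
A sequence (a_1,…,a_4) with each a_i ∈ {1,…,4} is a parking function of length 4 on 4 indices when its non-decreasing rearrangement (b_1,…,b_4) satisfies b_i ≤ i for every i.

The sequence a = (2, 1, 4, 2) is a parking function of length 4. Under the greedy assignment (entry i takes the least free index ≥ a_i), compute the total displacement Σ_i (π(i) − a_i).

1

Σπ = 10 ({1..4} each once); Σa = 2+1+4+2 = 9; disp = 10−9 = 1.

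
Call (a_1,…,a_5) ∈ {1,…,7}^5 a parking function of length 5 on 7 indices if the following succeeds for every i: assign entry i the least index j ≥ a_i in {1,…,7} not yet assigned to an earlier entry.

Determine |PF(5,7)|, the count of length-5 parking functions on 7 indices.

|PF(5,7)| = (8−5)·8^(5−1) = 3×4096 = 12288 [KW]
Check (4,3,3,3,4) → sorted (3,3,3,4,4): b_i ≤ 2+i ∀i, a PF.

12288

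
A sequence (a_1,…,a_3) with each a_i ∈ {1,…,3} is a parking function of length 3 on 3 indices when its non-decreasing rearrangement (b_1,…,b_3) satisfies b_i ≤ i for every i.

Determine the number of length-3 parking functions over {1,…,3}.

16

|PF(3,3)| = 1·4^2 = 1×16 = 16
E.g. (1,1,3) → sorted (1,1,3): b_i ≤ i ∀i, a PF.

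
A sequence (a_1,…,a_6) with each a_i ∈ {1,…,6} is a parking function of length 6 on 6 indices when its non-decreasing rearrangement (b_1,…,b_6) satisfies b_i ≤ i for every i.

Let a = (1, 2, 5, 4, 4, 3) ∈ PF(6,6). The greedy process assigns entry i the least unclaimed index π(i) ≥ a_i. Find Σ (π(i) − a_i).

2

Σπ = 6·7/2 = 21 (π permutes [6]); Σa = 1+2+5+4+4+3 = 19; disp = 21−19 = 2.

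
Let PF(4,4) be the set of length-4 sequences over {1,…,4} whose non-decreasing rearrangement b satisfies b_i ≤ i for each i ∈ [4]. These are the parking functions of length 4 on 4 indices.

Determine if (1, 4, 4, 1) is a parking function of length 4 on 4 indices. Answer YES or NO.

Rearranged: b = (1, 1, 4, 4).
  b_1=1 ≤ 1
  b_2=1 ≤ 2
  b_3=4 > 3
  fails at i=3 ⇒ NO

NO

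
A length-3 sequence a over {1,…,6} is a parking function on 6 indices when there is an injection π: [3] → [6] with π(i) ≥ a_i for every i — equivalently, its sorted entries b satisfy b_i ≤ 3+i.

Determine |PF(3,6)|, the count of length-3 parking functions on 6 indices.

Count = 4·7^2 = 4 · 49 = 196 (Konheim–Weiss)
Check (1,2,3) → sorted (1,2,3): b_i ≤ 3+i ∀i, a PF.

196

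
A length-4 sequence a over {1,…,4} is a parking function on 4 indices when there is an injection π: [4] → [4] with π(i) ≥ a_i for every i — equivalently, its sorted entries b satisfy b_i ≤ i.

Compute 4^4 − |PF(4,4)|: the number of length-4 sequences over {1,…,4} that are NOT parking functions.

|PF(4,4)| = (4+1−4)·(4+1)^{4−1} = 1 · 125 = 125 (Pollak)
E.g. (3,2,4,2) → sorted (2,2,3,4): b_1=2>1, not a PF.
4^4 − 125 = 256 − 125 = 131

131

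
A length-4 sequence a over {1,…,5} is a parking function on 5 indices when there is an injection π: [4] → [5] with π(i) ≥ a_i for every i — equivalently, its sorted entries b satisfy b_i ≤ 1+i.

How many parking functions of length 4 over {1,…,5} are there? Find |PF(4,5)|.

432

|PF(4,5)| = 2·6^3 = 2×216 = 432 (Konheim–Weiss)
One tuple (4,3,2,3) → sorted (2,3,3,4): b_i ≤ 1+i ∀i, a PF.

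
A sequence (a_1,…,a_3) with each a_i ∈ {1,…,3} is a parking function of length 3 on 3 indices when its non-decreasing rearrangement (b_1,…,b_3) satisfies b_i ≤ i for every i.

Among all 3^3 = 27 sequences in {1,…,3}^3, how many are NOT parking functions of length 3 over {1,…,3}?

|PF(3,3)| = (3−3+1)·(3+1)^(3−1) = 1×16 = 16 [KW]
One tuple (3,1,3) → sorted (1,3,3): b_2=3>2, not a PF.
3^3 − 16 = 27 − 16 = 11

11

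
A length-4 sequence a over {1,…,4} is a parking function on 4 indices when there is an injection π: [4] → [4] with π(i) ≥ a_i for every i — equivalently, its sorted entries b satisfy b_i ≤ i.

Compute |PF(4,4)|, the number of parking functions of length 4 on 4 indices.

125

Count = 1·5^3 = 1·125 = 125 (Konheim–Weiss)
E.g. (3,2,1,3) → sorted (1,2,3,3): b_i ≤ i ∀i, a PF.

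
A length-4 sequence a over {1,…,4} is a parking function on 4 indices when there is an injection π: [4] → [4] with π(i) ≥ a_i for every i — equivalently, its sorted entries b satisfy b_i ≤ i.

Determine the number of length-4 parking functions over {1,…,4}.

125

Count = (4−4+1)·(4+1)^(4−1) = 1 · 125 = 125 (Konheim–Weiss)
Check (2,4,1,3) → sorted (1,2,3,4): b_i ≤ i ∀i, a PF.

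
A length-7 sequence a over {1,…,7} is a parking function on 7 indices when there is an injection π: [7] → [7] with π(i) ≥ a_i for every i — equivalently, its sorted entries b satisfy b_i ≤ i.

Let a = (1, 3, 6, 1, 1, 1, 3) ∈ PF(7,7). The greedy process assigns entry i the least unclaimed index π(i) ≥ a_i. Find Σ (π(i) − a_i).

Σπ = 7·8/2 = 28 (π permutes [7]); Σa = 1+3+6+1+1+1+3 = 16; disp = 28−16 = 12.

12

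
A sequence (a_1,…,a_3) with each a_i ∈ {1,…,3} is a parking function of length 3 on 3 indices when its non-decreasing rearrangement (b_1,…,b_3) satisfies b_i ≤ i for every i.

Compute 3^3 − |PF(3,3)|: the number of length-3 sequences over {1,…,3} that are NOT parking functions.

|PF| = 1·4^2 = 1 · 16 = 16 (Konheim–Weiss)
Example (2,2,3) → sorted (2,2,3): b_1=2>1, not a PF.
Total 27; non-PF = 27−16 = 11

11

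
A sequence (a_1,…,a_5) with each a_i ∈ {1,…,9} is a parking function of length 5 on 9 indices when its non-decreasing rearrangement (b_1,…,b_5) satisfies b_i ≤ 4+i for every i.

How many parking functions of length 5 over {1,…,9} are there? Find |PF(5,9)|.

50000

|PF(5,9)| = (9+1−5)·(9+1)^{5−1} = 5·10000 = 50000 [KW]
E.g. (5,2,2,7,2) → sorted (2,2,2,5,7): b_i ≤ 4+i ∀i, a PF.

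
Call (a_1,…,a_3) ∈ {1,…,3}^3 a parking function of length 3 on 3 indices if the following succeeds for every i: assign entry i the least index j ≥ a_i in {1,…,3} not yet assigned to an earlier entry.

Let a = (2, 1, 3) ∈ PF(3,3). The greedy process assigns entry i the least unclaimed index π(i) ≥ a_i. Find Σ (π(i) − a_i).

Σπ(i) = 1+…+3 = 6; Σa = 2+1+3 = 6; disp = 6−6 = 0.

0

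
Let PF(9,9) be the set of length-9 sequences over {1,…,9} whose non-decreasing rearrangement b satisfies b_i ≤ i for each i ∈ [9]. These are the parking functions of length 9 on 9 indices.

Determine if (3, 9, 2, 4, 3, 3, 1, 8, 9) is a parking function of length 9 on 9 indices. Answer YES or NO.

NO

Rearranged: b = (1, 2, 3, 3, 3, 4, 8, 9, 9).
  b_1=1 ≤ 1
  b_2=2 ≤ 2
  b_3=3 ≤ 3
  b_4=3 ≤ 4
  b_5=3 ≤ 5
  b_6=4 ≤ 6
  b_7=8 > 7
  fails at i=7 ⇒ NO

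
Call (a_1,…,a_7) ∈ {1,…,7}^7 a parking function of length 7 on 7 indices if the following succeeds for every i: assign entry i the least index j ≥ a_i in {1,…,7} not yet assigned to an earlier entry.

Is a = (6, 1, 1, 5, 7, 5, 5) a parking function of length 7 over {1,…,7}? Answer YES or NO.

NO

Order a: b = (1, 1, 5, 5, 5, 6, 7).
  b_1=1 ≤ 1
  b_2=1 ≤ 2
  b_3=5 > 3
  fails at i=3 ⇒ NO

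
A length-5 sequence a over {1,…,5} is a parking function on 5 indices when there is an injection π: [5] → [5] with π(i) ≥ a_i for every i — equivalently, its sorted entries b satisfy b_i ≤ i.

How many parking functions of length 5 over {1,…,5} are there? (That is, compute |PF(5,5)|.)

|PF(5,5)| = (6−5)·6^(5−1) = 1×1296 = 1296 (Pollak)
One tuple (5,2,3,4,1) → sorted (1,2,3,4,5): b_i ≤ i ∀i, a PF.

1296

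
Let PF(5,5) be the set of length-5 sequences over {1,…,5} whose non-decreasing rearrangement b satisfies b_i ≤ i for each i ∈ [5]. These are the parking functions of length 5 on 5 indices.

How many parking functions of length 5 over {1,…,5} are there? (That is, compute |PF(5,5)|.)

|PF| = (6−5)·6^(5−1) = 1·1296 = 1296 (Pollak)
Check (1,3,3,1,5) → sorted (1,1,3,3,5): b_i ≤ i ∀i, a PF.

1296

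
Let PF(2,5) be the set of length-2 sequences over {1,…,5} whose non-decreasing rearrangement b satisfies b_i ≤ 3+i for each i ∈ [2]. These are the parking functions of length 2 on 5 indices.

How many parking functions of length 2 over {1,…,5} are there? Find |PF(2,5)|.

24

|PF(2,5)| = 4·6^1 = 4 · 6 = 24 (Pollak)
Check (1,2) → sorted (1,2): b_i ≤ 3+i ∀i, a PF.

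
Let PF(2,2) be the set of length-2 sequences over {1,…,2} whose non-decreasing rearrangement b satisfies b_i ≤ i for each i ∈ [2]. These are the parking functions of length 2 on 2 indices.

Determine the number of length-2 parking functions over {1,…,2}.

3

|PF(2,2)| = (2+1−2)·(2+1)^{2−1} = 1·3 = 3
E.g. (2,1) → sorted (1,2): b_i ≤ i ∀i, a PF.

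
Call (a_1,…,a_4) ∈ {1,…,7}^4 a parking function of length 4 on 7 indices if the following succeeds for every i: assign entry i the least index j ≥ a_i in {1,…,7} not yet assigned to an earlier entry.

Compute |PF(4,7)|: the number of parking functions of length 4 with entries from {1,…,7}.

2048

#PF = 4·8^3 = 4×512 = 2048 (Konheim–Weiss)
Example (2,6,2,6) → sorted (2,2,6,6): b_i ≤ 3+i ∀i, a PF.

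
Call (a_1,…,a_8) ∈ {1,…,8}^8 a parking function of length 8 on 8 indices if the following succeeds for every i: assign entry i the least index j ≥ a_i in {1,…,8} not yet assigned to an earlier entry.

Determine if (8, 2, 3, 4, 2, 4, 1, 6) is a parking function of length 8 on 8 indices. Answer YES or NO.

YES

Order a: b = (1, 2, 2, 3, 4, 4, 6, 8).
  b_1=1 ≤ 1
  b_2=2 ≤ 2
  b_3=2 ≤ 3
  b_4=3 ≤ 4
  b_5=4 ≤ 5
  b_6=4 ≤ 6
  b_7=6 ≤ 7
  b_8=8 ≤ 8
All bounds hold ⇒ YES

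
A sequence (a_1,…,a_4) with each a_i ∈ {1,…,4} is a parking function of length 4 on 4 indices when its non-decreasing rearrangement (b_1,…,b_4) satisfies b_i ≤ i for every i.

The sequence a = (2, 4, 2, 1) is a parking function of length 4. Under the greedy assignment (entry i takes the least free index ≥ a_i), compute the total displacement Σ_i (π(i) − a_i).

1

Σπ = 4·5/2 = 10 (π permutes [4]); Σa = 2+4+2+1 = 9; disp = 10−9 = 1.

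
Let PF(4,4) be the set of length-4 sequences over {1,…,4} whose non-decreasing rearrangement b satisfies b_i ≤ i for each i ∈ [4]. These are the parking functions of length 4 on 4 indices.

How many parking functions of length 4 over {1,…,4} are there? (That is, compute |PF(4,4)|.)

125

Count = (5−4)·5^(4−1) = 1 · 125 = 125 (Pollak)
E.g. (1,1,2,1) → sorted (1,1,1,2): b_i ≤ i ∀i, a PF.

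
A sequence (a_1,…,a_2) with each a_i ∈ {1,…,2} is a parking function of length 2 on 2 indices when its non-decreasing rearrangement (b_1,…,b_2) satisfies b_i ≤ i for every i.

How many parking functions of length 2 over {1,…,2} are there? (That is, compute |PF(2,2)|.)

3

Count = 1·3^1 = 1·3 = 3 (Pollak)
Example (1,1) → sorted (1,1): b_i ≤ i ∀i, a PF.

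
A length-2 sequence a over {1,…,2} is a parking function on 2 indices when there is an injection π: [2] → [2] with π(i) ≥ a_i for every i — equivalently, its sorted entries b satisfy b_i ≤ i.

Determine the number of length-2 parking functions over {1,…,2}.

|PF(2,2)| = (2+1−2)·(2+1)^{2−1} = 1×3 = 3 (Konheim–Weiss)
Check (1,1) → sorted (1,1): b_i ≤ i ∀i, a PF.

3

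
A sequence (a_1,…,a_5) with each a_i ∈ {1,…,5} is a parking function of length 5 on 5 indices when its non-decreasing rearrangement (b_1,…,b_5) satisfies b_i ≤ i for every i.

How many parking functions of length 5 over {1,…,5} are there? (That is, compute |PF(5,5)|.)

1296

#PF = (5+1−5)·(5+1)^{5−1} = 1 · 1296 = 1296 (Konheim–Weiss)
Example (1,1,2,2,4) → sorted (1,1,2,2,4): b_i ≤ i ∀i, a PF.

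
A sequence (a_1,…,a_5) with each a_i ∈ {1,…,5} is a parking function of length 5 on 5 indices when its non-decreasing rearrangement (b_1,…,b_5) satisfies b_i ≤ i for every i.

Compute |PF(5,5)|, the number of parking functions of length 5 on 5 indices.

1296

|PF| = 1·6^4 = 1·1296 = 1296
One tuple (3,1,1,1,4) → sorted (1,1,1,3,4): b_i ≤ i ∀i, a PF.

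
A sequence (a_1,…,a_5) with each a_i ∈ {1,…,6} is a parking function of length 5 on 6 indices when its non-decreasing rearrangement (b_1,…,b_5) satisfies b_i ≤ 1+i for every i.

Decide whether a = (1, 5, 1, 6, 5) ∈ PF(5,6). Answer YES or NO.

Sorted: b = (1, 1, 5, 5, 6).
  b_1=1 ≤ 2
  b_2=1 ≤ 3
  b_3=5 > 4
  fails at i=3 ⇒ NO

NO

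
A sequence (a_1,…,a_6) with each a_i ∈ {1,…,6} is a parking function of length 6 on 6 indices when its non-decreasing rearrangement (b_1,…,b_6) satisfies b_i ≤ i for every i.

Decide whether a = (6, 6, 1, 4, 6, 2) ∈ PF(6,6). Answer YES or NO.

NO

Sorted: b = (1, 2, 4, 6, 6, 6).
  b_1=1 ≤ 1
  b_2=2 ≤ 2
  b_3=4 > 3
  fails at i=3 ⇒ NO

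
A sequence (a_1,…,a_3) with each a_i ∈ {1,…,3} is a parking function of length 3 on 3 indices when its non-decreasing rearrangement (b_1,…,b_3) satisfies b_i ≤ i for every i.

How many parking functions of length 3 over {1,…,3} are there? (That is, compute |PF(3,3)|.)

Count = (3−3+1)·(3+1)^(3−1) = 1·16 = 16 [KW]
One tuple (1,2,2) → sorted (1,2,2): b_i ≤ i ∀i, a PF.

16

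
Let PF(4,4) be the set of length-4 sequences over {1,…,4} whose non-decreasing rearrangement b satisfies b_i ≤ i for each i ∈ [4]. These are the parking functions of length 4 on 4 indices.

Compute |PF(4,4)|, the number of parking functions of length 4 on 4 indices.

Count = (4+1−4)·(4+1)^{4−1} = 1·125 = 125 [KW]
E.g. (4,2,1,1) → sorted (1,1,2,4): b_i ≤ i ∀i, a PF.

125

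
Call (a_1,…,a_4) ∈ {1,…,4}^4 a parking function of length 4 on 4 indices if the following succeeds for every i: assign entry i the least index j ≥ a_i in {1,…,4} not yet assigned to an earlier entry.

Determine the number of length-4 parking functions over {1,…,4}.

#PF = (4+1−4)·(4+1)^{4−1} = 1×125 = 125 (Konheim–Weiss)
Example (2,2,1,3) → sorted (1,2,2,3): b_i ≤ i ∀i, a PF.

125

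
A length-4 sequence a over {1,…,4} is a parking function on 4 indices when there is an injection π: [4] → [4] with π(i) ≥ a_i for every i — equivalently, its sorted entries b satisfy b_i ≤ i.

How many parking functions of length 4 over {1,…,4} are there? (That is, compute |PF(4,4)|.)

#PF = (4−4+1)·(4+1)^(4−1) = 1×125 = 125 (Konheim–Weiss)
Example (3,1,2,4) → sorted (1,2,3,4): b_i ≤ i ∀i, a PF.

125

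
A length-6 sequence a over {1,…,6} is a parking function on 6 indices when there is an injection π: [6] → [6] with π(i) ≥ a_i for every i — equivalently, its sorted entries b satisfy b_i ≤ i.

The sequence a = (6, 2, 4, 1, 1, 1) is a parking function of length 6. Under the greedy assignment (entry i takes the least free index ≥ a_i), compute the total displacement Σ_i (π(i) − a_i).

6

Σπ = 6·7/2 = 21 (π permutes [6]); Σa = 6+2+4+1+1+1 = 15; disp = 21−15 = 6.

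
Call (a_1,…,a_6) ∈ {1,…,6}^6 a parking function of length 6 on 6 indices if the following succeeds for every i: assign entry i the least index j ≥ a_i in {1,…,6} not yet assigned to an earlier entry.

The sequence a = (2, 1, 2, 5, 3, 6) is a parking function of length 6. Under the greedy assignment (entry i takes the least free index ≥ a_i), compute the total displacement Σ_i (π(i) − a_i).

2

Σπ = 6·7/2 = 21 (π permutes [6]); Σa = 2+1+2+5+3+6 = 19; disp = 21−19 = 2.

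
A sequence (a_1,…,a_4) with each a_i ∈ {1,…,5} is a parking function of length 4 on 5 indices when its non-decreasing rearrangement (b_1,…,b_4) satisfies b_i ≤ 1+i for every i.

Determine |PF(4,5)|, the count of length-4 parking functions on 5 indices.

Count = (5−4+1)·(5+1)^(4−1) = 2·216 = 432
E.g. (2,2,5,2) → sorted (2,2,2,5): b_i ≤ 1+i ∀i, a PF.

432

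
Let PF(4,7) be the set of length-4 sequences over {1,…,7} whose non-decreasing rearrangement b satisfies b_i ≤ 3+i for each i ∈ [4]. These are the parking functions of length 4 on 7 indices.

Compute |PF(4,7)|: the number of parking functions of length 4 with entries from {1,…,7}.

2048

|PF(4,7)| = (7−4+1)·(7+1)^(4−1) = 4·512 = 2048 [KW]
One tuple (3,5,3,3) → sorted (3,3,3,5): b_i ≤ 3+i ∀i, a PF.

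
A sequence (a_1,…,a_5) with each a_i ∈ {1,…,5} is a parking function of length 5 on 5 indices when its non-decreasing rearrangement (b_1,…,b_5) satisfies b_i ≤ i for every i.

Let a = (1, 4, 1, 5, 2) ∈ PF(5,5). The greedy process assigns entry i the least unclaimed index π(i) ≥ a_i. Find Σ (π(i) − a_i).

Σπ(i) = 1+…+5 = 15; Σa = 1+4+1+5+2 = 13; disp = 15−13 = 2.

2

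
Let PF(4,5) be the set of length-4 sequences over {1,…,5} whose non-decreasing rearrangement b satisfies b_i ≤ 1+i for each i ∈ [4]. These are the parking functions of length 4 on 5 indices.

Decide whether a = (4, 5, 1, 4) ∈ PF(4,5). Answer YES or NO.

Sorted: b = (1, 4, 4, 5).
  b_1=1 ≤ 2
  b_2=4 > 3
  fails at i=2 ⇒ NO

NO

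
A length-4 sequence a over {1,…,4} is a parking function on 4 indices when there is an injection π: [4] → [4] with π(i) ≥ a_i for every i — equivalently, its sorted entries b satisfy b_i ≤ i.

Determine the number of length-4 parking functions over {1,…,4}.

|PF| = 1·5^3 = 1×125 = 125
Example (1,3,2,2) → sorted (1,2,2,3): b_i ≤ i ∀i, a PF.

125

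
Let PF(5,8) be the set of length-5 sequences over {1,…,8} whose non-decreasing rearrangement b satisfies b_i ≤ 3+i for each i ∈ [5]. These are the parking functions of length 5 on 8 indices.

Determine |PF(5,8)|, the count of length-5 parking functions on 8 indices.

|PF(5,8)| = 4·9^4 = 4 · 6561 = 26244 [KW]
One tuple (3,3,4,6,8) → sorted (3,3,4,6,8): b_i ≤ 3+i ∀i, a PF.

26244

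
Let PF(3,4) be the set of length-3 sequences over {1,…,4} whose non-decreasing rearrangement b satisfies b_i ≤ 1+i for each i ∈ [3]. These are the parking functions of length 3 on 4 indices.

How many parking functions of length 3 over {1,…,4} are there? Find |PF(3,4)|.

|PF| = (4+1−3)·(4+1)^{3−1} = 2×25 = 50
Example (2,3,3) → sorted (2,3,3): b_i ≤ 1+i ∀i, a PF.

50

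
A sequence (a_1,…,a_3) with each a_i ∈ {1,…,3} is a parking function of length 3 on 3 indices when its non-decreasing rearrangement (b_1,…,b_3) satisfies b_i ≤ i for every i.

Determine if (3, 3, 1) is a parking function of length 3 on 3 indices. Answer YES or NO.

NO

Sorted: b = (1, 3, 3).
  b_1=1 ≤ 1
  b_2=3 > 2
  fails at i=2 ⇒ NO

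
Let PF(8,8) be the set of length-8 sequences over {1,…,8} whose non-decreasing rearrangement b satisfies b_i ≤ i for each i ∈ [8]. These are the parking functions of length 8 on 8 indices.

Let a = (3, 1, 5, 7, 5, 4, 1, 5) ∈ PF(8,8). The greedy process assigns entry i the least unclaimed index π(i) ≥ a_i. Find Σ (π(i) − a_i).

Σπ = 36 ({1..8} each once); Σa = 3+1+5+7+5+4+1+5 = 31; disp = 36−31 = 5.

5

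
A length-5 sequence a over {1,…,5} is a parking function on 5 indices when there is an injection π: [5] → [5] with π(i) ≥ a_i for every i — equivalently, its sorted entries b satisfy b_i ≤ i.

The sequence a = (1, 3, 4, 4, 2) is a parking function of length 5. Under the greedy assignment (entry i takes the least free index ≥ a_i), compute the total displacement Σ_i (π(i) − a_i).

1

Σπ(i) = 1+…+5 = 15; Σa = 1+3+4+4+2 = 14; disp = 15−14 = 1.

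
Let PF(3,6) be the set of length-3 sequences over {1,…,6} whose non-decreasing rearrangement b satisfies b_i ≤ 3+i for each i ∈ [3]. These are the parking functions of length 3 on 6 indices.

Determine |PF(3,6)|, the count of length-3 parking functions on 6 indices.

196

|PF(3,6)| = (6−3+1)·(6+1)^(3−1) = 4×49 = 196 (Pollak)
Check (4,1,3) → sorted (1,3,4): b_i ≤ 3+i ∀i, a PF.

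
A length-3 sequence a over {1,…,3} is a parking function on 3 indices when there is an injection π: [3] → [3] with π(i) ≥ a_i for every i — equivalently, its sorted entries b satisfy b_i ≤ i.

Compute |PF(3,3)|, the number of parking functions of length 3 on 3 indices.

16

Count = (3−3+1)·(3+1)^(3−1) = 1 · 16 = 16 [KW]
Check (2,1,3) → sorted (1,2,3): b_i ≤ i ∀i, a PF.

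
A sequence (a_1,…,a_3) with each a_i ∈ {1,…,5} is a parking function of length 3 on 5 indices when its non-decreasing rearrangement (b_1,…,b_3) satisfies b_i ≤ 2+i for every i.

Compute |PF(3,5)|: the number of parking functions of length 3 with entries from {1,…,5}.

108

#PF = (5+1−3)·(5+1)^{3−1} = 3 · 36 = 108 (Konheim–Weiss)
E.g. (1,4,3) → sorted (1,3,4): b_i ≤ 2+i ∀i, a PF.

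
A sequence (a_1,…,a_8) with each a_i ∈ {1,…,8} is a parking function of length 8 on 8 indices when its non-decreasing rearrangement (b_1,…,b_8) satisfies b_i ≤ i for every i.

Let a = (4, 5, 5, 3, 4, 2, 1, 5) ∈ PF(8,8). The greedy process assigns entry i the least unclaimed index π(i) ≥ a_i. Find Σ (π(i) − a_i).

7

Σπ = 36 ({1..8} each once); Σa = 4+5+5+3+4+2+1+5 = 29; disp = 36−29 = 7.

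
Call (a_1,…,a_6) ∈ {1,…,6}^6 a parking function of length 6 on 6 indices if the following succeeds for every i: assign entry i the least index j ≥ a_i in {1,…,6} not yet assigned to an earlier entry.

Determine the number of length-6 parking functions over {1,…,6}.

16807

Count = 1·7^5 = 1·16807 = 16807 (Konheim–Weiss)
One tuple (3,1,1,6,5,2) → sorted (1,1,2,3,5,6): b_i ≤ i ∀i, a PF.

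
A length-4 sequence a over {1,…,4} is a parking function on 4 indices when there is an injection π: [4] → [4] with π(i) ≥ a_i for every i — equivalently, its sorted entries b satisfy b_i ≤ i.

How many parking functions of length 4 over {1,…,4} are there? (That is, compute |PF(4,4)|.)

#PF = (5−4)·5^(4−1) = 1·125 = 125 (Konheim–Weiss)
One tuple (4,1,2,1) → sorted (1,1,2,4): b_i ≤ i ∀i, a PF.

125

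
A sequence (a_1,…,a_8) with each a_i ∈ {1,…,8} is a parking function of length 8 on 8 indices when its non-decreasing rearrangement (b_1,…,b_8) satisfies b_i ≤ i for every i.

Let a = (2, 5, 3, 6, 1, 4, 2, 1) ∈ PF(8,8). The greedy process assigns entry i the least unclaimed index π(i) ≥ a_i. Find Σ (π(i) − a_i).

12

Σπ = 36 ({1..8} each once); Σa = 2+5+3+6+1+4+2+1 = 24; disp = 36−24 = 12.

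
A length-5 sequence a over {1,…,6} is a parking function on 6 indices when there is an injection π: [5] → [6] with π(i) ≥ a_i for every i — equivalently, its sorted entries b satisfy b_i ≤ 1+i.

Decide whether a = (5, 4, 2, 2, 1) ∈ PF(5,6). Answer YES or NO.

YES

Order a: b = (1, 2, 2, 4, 5).
  b_1=1 ≤ 2
  b_2=2 ≤ 3
  b_3=2 ≤ 4
  b_4=4 ≤ 5
  b_5=5 ≤ 6
All bounds hold ⇒ YES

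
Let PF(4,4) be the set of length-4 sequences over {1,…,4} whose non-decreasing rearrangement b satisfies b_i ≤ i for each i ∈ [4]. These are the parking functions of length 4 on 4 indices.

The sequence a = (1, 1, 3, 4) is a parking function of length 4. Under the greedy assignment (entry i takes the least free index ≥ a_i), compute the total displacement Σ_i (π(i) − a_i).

Σπ(i) = 1+…+4 = 10; Σa = 1+1+3+4 = 9; disp = 10−9 = 1.

1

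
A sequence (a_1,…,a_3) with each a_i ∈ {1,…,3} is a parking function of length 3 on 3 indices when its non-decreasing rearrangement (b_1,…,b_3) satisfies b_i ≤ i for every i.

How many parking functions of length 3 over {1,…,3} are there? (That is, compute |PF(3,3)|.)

16

Count = (3−3+1)·(3+1)^(3−1) = 1 · 16 = 16 (Konheim–Weiss)
Example (1,3,2) → sorted (1,2,3): b_i ≤ i ∀i, a PF.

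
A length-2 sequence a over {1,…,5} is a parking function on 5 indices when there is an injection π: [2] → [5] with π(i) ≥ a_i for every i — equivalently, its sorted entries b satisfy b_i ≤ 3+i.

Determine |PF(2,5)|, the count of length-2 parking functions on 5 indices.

24

Count = (5+1−2)·(5+1)^{2−1} = 4·6 = 24 [KW]
One tuple (5,1) → sorted (1,5): b_i ≤ 3+i ∀i, a PF.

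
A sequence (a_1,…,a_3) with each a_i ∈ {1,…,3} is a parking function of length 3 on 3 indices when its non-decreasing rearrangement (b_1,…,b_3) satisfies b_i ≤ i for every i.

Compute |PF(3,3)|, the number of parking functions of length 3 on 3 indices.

16

|PF(3,3)| = (3−3+1)·(3+1)^(3−1) = 1×16 = 16 (Konheim–Weiss)
One tuple (2,1,2) → sorted (1,2,2): b_i ≤ i ∀i, a PF.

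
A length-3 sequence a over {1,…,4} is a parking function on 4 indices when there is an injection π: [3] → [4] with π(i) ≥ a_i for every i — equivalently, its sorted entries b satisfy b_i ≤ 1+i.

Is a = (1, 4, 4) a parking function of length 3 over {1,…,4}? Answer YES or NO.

Rearranged: b = (1, 4, 4).
  b_1=1 ≤ 2
  b_2=4 > 3
  fails at i=2 ⇒ NO

NO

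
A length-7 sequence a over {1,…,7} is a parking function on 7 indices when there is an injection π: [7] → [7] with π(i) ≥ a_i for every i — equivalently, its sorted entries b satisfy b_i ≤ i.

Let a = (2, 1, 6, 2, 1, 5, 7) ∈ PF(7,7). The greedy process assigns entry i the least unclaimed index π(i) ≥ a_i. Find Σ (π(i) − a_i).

Σπ(i) = 1+…+7 = 28; Σa = 2+1+6+2+1+5+7 = 24; disp = 28−24 = 4.

4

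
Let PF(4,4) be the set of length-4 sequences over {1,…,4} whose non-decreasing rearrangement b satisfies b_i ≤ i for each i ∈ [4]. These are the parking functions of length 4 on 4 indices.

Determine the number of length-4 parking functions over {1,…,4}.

125

#PF = (4−4+1)·(4+1)^(4−1) = 1×125 = 125 (Pollak)
Check (1,4,2,2) → sorted (1,2,2,4): b_i ≤ i ∀i, a PF.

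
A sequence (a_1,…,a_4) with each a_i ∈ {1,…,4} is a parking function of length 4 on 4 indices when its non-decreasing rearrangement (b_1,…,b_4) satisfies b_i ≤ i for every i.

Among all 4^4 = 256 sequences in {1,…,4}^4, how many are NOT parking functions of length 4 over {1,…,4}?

131

|PF| = (4−4+1)·(4+1)^(4−1) = 1·125 = 125 (Konheim–Weiss)
Check (4,4,2,4) → sorted (2,4,4,4): b_1=2>1, not a PF.
So 256 − 125 = 131 fail.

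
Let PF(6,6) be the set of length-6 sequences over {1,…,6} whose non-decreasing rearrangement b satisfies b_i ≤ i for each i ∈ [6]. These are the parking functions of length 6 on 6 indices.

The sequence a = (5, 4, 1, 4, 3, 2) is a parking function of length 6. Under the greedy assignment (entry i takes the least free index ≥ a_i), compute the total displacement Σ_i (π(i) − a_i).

2

Σπ = 6·7/2 = 21 (π permutes [6]); Σa = 5+4+1+4+3+2 = 19; disp = 21−19 = 2.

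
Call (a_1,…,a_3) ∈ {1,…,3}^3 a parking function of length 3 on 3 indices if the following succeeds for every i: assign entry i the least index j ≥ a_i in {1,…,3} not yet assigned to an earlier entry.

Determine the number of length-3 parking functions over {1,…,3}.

16

|PF(3,3)| = (4−3)·4^(3−1) = 1 · 16 = 16
Example (2,2,1) → sorted (1,2,2): b_i ≤ i ∀i, a PF.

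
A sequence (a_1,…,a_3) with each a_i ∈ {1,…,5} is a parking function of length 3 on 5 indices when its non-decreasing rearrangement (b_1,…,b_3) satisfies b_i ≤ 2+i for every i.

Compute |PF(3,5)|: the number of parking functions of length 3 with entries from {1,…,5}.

108

|PF(3,5)| = 3·6^2 = 3 · 36 = 108
Check (4,1,3) → sorted (1,3,4): b_i ≤ 2+i ∀i, a PF.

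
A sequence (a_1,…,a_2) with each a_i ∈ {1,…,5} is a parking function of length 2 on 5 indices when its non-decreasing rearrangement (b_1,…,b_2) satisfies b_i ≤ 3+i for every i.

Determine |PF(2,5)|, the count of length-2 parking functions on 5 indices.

24

|PF(2,5)| = (5+1−2)·(5+1)^{2−1} = 4 · 6 = 24
One tuple (2,1) → sorted (1,2): b_i ≤ 3+i ∀i, a PF.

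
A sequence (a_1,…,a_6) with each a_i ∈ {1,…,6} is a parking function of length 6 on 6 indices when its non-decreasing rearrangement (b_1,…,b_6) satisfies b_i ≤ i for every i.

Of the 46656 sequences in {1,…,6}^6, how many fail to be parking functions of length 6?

|PF| = (6−6+1)·(6+1)^(6−1) = 1 · 16807 = 16807 [KW]
E.g. (4,2,2,6,6,6) → sorted (2,2,4,6,6,6): b_1=2>1, not a PF.
So 46656 − 16807 = 29849 fail.

29849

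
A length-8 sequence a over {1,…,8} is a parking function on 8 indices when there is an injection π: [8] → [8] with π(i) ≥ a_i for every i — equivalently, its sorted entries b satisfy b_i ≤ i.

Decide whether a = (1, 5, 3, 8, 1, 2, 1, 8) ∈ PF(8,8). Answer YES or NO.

Order a: b = (1, 1, 1, 2, 3, 5, 8, 8).
  b_1=1 ≤ 1
  b_2=1 ≤ 2
  b_3=1 ≤ 3
  b_4=2 ≤ 4
  b_5=3 ≤ 5
  b_6=5 ≤ 6
  b_7=8 > 7
  fails at i=7 ⇒ NO

NO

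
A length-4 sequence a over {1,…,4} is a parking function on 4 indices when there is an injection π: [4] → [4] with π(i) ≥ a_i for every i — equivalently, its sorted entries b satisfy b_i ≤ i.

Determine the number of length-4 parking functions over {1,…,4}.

125

|PF(4,4)| = 1·5^3 = 1·125 = 125 [KW]
Example (1,1,2,2) → sorted (1,1,2,2): b_i ≤ i ∀i, a PF.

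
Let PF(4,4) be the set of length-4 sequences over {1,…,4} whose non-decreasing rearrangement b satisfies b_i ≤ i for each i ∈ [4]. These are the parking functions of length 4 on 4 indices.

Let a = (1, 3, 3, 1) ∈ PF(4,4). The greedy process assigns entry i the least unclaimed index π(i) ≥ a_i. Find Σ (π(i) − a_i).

2

Σπ(i) = 1+…+4 = 10; Σa = 1+3+3+1 = 8; disp = 10−8 = 2.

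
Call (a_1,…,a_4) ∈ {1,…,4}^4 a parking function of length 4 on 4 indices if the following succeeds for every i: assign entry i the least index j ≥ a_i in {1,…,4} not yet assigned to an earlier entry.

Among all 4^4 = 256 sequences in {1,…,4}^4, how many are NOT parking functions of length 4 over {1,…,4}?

131

|PF| = (4+1−4)·(4+1)^{4−1} = 1 · 125 = 125
Example (4,4,4,3) → sorted (3,4,4,4): b_1=3>1, not a PF.
4^4 − 125 = 256 − 125 = 131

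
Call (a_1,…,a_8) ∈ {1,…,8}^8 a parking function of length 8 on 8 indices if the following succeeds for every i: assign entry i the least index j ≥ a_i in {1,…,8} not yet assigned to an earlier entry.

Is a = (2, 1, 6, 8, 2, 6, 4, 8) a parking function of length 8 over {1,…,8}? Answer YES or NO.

NO

Rearranged: b = (1, 2, 2, 4, 6, 6, 8, 8).
  b_1=1 ≤ 1
  b_2=2 ≤ 2
  b_3=2 ≤ 3
  b_4=4 ≤ 4
  b_5=6 > 5
  fails at i=5 ⇒ NO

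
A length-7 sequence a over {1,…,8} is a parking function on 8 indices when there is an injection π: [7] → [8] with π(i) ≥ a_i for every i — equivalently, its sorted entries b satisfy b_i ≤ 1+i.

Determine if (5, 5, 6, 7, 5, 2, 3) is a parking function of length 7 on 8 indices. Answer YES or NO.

NO

Order a: b = (2, 3, 5, 5, 5, 6, 7).
  b_1=2 ≤ 2
  b_2=3 ≤ 3
  b_3=5 > 4
  fails at i=3 ⇒ NO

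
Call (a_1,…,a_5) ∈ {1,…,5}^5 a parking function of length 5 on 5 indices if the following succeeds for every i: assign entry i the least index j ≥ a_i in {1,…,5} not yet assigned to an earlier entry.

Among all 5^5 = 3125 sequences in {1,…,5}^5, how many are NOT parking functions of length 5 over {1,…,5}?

1829

|PF| = (5−5+1)·(5+1)^(5−1) = 1 · 1296 = 1296 (Pollak)
Check (4,4,4,2,5) → sorted (2,4,4,4,5): b_1=2>1, not a PF.
Total 3125; non-PF = 3125−1296 = 1829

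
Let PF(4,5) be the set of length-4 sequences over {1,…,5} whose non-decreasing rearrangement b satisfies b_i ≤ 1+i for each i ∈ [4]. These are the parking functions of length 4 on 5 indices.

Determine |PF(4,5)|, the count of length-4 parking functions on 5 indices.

Count = (6−4)·6^(4−1) = 2 · 216 = 432 (Konheim–Weiss)
Check (1,3,5,4) → sorted (1,3,4,5): b_i ≤ 1+i ∀i, a PF.

432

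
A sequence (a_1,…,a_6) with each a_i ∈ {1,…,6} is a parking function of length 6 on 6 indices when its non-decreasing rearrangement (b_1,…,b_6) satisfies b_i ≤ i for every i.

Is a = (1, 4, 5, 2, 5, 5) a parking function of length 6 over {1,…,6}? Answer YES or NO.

NO

Sorted: b = (1, 2, 4, 5, 5, 5).
  b_1=1 ≤ 1
  b_2=2 ≤ 2
  b_3=4 > 3
  fails at i=3 ⇒ NO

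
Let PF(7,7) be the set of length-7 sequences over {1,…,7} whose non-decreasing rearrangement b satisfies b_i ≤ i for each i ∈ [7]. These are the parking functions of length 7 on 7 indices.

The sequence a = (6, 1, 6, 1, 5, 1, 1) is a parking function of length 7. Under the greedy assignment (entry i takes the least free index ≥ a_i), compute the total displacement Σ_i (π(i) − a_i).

Σπ = 28 ({1..7} each once); Σa = 6+1+6+1+5+1+1 = 21; disp = 28−21 = 7.

7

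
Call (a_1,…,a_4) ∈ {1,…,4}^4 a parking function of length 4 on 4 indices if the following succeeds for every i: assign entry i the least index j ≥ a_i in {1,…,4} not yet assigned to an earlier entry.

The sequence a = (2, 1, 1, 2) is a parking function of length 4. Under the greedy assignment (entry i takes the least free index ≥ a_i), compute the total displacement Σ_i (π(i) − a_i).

4

Σπ(i) = 1+…+4 = 10; Σa = 2+1+1+2 = 6; disp = 10−6 = 4.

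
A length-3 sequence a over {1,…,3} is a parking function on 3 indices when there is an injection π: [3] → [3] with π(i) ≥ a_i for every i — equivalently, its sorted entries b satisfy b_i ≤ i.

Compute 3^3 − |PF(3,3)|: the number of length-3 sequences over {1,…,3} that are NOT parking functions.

#PF = 1·4^2 = 1 · 16 = 16 (Konheim–Weiss)
One tuple (2,3,3) → sorted (2,3,3): b_1=2>1, not a PF.
So 27 − 16 = 11 fail.

11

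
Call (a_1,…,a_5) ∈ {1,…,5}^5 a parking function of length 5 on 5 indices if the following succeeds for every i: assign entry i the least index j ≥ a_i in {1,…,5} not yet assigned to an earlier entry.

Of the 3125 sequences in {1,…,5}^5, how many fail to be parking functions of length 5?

|PF| = (6−5)·6^(5−1) = 1×1296 = 1296 (Konheim–Weiss)
One tuple (4,4,4,5,3) → sorted (3,4,4,4,5): b_1=3>1, not a PF.
Total 3125; non-PF = 3125−1296 = 1829

1829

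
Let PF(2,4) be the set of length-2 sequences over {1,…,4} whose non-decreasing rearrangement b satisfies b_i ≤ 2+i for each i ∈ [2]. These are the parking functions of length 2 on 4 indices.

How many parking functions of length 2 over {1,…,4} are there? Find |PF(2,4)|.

15

#PF = 3·5^1 = 3 · 5 = 15 [KW]
One tuple (3,4) → sorted (3,4): b_i ≤ 2+i ∀i, a PF.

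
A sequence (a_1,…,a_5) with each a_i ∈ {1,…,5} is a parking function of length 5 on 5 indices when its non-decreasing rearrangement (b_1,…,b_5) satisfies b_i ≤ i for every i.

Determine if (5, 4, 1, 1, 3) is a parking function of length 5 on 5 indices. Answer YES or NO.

Rearranged: b = (1, 1, 3, 4, 5).
  b_1=1 ≤ 1
  b_2=1 ≤ 2
  b_3=3 ≤ 3
  b_4=4 ≤ 4
  b_5=5 ≤ 5
All bounds hold ⇒ YES

YES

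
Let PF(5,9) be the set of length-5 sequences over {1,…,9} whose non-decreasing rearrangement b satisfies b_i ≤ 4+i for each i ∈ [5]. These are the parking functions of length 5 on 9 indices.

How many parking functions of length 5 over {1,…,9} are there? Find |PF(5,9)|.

#PF = (10−5)·10^(5−1) = 5·10000 = 50000 (Pollak)
E.g. (1,3,9,5,6) → sorted (1,3,5,6,9): b_i ≤ 4+i ∀i, a PF.

50000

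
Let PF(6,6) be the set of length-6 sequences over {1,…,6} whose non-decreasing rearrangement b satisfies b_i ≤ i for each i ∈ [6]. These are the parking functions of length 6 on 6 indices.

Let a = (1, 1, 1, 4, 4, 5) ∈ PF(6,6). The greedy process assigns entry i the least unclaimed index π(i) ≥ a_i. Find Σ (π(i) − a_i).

5

Σπ(i) = 1+…+6 = 21; Σa = 1+1+1+4+4+5 = 16; disp = 21−16 = 5.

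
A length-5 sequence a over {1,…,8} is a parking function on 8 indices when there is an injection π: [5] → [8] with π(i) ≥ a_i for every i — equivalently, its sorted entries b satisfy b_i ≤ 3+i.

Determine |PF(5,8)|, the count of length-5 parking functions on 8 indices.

#PF = 4·9^4 = 4×6561 = 26244 (Pollak)
One tuple (3,1,1,2,6) → sorted (1,1,2,3,6): b_i ≤ 3+i ∀i, a PF.

26244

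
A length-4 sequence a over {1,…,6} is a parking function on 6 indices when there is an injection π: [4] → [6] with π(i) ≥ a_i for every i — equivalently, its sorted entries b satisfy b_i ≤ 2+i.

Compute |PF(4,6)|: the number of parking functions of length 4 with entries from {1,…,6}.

1029

|PF| = (6+1−4)·(6+1)^{4−1} = 3·343 = 1029 [KW]
Example (2,3,4,1) → sorted (1,2,3,4): b_i ≤ 2+i ∀i, a PF.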